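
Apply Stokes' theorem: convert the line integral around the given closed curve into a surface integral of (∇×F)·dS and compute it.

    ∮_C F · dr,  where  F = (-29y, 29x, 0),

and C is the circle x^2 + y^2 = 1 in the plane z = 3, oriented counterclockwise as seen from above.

Let S be the flat disk x^2 + y^2 ≤ 1 in the plane z = 3, with upward unit normal n̂ = ẑ. By Stokes' theorem,

    ∮_C F · dr = ∬_S (∇ × F) · n̂ dS = ∬_D (curl F)_z dA,

where D is the disk x^2 + y^2 ≤ 1.

Compute the curl of F = (-29y, 29x, 0):
    (∇ × F)_x = ∂F_z/∂y - ∂F_y/∂z = 0,
    (∇ × F)_y = ∂F_x/∂z - ∂F_z/∂x = 0,
    (∇ × F)_z = ∂F_y/∂x - ∂F_x/∂y = 58.

On z = 3, (curl F)_z = 58.

Convert to polar (x = r cos θ, y = r sin θ, dA = r dr dθ); the integrand becomes 58, so

    ∬_D (curl F)_z dA = ∫_0^{2π} ∫_0^{1} (58) · r dr dθ.

Inner (r from 0 to 1): 29.
Outer (θ from 0 to 2π): 58π.

Therefore ∮_C F · dr = 58π.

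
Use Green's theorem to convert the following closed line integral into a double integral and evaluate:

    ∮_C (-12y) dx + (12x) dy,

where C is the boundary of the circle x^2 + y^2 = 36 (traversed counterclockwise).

Green's theorem converts the closed line integral into a double integral over the enclosed region D:

    ∮_C P dx + Q dy = ∬_D (∂Q/∂x - ∂P/∂y) dA.

Here P = -12y, Q = 12x, so

    ∂Q/∂x = 12,    ∂P/∂y = -12,
    ∂Q/∂x - ∂P/∂y = 24.

D is the region x^2 + y^2 ≤ 36. Evaluating the double integral:

In polar coordinates (x = r cos θ, y = r sin θ, dA = r dr dθ) the integrand becomes 24, so

    ∬_D (24) dA = ∫_0^{2π} ∫_0^{6} (24) · r dr dθ.

Inner (r from 0 to 6): 432.
Outer (θ from 0 to 2π): 864π.

Therefore ∮_C P dx + Q dy = 864π.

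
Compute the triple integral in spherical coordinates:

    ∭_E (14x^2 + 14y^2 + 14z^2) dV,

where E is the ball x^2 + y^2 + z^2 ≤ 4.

In spherical coordinates, x = ρ sin(φ) cos(θ), y = ρ sin(φ) sin(θ), z = ρ cos(φ), and dV = ρ^2 sin(φ) dρ dφ dθ.

The integrand becomes 14ρ^2, so

    ∭_E (14x^2 + 14y^2 + 14z^2) dV = ∫_{0}^{2π} ∫_{0}^{π} ∫_{0}^{2} (14ρ^2) · ρ^2 sin(φ) dρ dφ dθ.

Inner (ρ): 448sin(φ)/5.
Middle (φ): 896/5.
Outer (θ): 1792π/5.

Therefore the triple integral equals 1792π/5.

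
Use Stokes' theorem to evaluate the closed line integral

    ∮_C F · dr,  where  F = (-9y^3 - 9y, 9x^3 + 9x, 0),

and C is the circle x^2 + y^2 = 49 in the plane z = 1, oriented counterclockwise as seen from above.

Let S be the flat disk x^2 + y^2 ≤ 49 in the plane z = 1, with upward unit normal n̂ = ẑ. By Stokes' theorem,

    ∮_C F · dr = ∬_S (∇ × F) · n̂ dS = ∬_D (curl F)_z dA,

where D is the disk x^2 + y^2 ≤ 49.

Compute the curl of F = (-9y^3 - 9y, 9x^3 + 9x, 0):
    (∇ × F)_x = ∂F_z/∂y - ∂F_y/∂z = 0,
    (∇ × F)_y = ∂F_x/∂z - ∂F_z/∂x = 0,
    (∇ × F)_z = ∂F_y/∂x - ∂F_x/∂y = 27x^2 + 27y^2 + 18.

On z = 1, (curl F)_z = 27x^2 + 27y^2 + 18.

Convert to polar (x = r cos θ, y = r sin θ, dA = r dr dθ); the integrand becomes 27r^2 + 18, so

    ∬_D (curl F)_z dA = ∫_0^{2π} ∫_0^{7} (27r^2 + 18) · r dr dθ.

Inner (r from 0 to 7): 66591/4.
Outer (θ from 0 to 2π): 66591π/2.

Therefore ∮_C F · dr = 66591π/2.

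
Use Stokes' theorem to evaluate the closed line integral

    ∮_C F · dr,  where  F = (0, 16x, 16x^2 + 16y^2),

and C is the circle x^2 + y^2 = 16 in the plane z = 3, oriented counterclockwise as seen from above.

Let S be the flat disk x^2 + y^2 ≤ 16 in the plane z = 3, with upward unit normal n̂ = ẑ. By Stokes' theorem,

    ∮_C F · dr = ∬_S (∇ × F) · n̂ dS = ∬_D (curl F)_z dA,

where D is the disk x^2 + y^2 ≤ 16.

Compute the curl of F = (0, 16x, 16x^2 + 16y^2):
    (∇ × F)_x = ∂F_z/∂y - ∂F_y/∂z = 32y,
    (∇ × F)_y = ∂F_x/∂z - ∂F_z/∂x = -32x,
    (∇ × F)_z = ∂F_y/∂x - ∂F_x/∂y = 16.

On z = 3, (curl F)_z = 16.

Convert to polar (x = r cos θ, y = r sin θ, dA = r dr dθ); the integrand becomes 16, so

    ∬_D (curl F)_z dA = ∫_0^{2π} ∫_0^{4} (16) · r dr dθ.

Inner (r from 0 to 4): 128.
Outer (θ from 0 to 2π): 256π.

Therefore ∮_C F · dr = 256π.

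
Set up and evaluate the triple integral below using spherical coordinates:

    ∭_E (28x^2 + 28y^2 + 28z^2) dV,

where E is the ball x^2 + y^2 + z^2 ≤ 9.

In spherical coordinates, x = ρ sin(φ) cos(θ), y = ρ sin(φ) sin(θ), z = ρ cos(φ), and dV = ρ^2 sin(φ) dρ dφ dθ.

The integrand becomes 28ρ^2, so

    ∭_E (28x^2 + 28y^2 + 28z^2) dV = ∫_{0}^{2π} ∫_{0}^{π} ∫_{0}^{3} (28ρ^2) · ρ^2 sin(φ) dρ dφ dθ.

Inner (ρ): 6804sin(φ)/5.
Middle (φ): 13608/5.
Outer (θ): 27216π/5.

Therefore the triple integral equals 27216π/5.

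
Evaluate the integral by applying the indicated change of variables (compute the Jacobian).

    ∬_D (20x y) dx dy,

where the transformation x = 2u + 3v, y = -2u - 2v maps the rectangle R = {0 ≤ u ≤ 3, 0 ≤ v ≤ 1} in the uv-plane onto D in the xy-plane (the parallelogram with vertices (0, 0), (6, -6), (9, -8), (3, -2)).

Compute the Jacobian determinant of (x, y) with respect to (u, v):

    ∂(x,y)/∂(u,v) = | 2  3 | = (2)(-2) - (3)(-2) = 2.
                   | -2  -2 |

Its absolute value is |J| = 2 (the area scaling factor).

Substituting x = 2u + 3v, y = -2u - 2v into the integrand,

    20x y → -80u^2 - 200u v - 120v^2,

so the integral becomes

    ∬_R (-80u^2 - 200u v - 120v^2) · |J| du dv = ∫_0^3 ∫_0^1 (-160u^2 - 400u v - 240v^2) dv du.

Inner (v): -160u^2 - 200u - 80.
Outer (u): -2580.

Therefore ∬_D (20x y) dx dy = -2580.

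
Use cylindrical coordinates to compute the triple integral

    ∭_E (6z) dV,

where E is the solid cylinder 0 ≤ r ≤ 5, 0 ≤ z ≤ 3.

In cylindrical coordinates, x = r cos(θ), y = r sin(θ), z = z, and dV = r dr dθ dz.

The integrand becomes 6z, so

    ∭_E (6z) dV = ∫_{0}^{2π} ∫_{0}^{5} ∫_{0}^{3} (6z) · r dz dr dθ.

Inner (z): 27r.
Middle (r from 0 to 5): 675/2.
Outer (θ): 675π.

Therefore the triple integral equals 675π.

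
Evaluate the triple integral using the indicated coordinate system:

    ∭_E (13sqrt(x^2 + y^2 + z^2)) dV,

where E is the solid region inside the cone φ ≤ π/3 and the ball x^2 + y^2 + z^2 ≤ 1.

In spherical coordinates, x = ρ sin(φ) cos(θ), y = ρ sin(φ) sin(θ), z = ρ cos(φ), and dV = ρ^2 sin(φ) dρ dφ dθ.

The integrand becomes 13ρ, so

    ∭_E (13sqrt(x^2 + y^2 + z^2)) dV = ∫_{0}^{2π} ∫_{0}^{π/3} ∫_{0}^{1} (13ρ) · ρ^2 sin(φ) dρ dφ dθ.

Inner (ρ): 13sin(φ)/4.
Middle (φ): 13/8.
Outer (θ): 13π/4.

Therefore the triple integral equals 13π/4.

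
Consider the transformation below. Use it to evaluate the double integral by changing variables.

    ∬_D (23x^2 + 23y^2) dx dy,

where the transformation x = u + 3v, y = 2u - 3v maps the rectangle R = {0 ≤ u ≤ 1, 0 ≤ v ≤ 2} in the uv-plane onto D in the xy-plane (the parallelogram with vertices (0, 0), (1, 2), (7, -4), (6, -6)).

Compute the Jacobian determinant of (x, y) with respect to (u, v):

    ∂(x,y)/∂(u,v) = | 1  3 | = (1)(-3) - (3)(2) = -9.
                   | 2  -3 |

Its absolute value is |J| = 9 (the area scaling factor).

Substituting x = u + 3v, y = 2u - 3v into the integrand,

    23x^2 + 23y^2 → 115u^2 - 138u v + 414v^2,

so the integral becomes

    ∬_R (115u^2 - 138u v + 414v^2) · |J| du dv = ∫_0^1 ∫_0^2 (1035u^2 - 1242u v + 3726v^2) dv du.

Inner (v): 2070u^2 - 2484u + 9936.
Outer (u): 9384.

Therefore ∬_D (23x^2 + 23y^2) dx dy = 9384.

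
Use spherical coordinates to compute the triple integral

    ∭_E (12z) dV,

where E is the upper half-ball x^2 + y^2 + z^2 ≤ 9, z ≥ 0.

In spherical coordinates, x = ρ sin(φ) cos(θ), y = ρ sin(φ) sin(θ), z = ρ cos(φ), and dV = ρ^2 sin(φ) dρ dφ dθ.

The integrand becomes 12ρ cos(φ), so

    ∭_E (12z) dV = ∫_{0}^{2π} ∫_{0}^{π/2} ∫_{0}^{3} (12ρ cos(φ)) · ρ^2 sin(φ) dρ dφ dθ.

Inner (ρ): 243sin(2φ)/2.
Middle (φ): 243/2.
Outer (θ): 243π.

Therefore the triple integral equals 243π.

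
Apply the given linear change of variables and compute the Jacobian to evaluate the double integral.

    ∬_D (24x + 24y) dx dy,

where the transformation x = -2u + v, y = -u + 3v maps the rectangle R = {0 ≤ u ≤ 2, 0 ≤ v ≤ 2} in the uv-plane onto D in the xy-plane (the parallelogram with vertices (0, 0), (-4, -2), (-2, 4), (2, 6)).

Compute the Jacobian determinant of (x, y) with respect to (u, v):

    ∂(x,y)/∂(u,v) = | -2  1 | = (-2)(3) - (1)(-1) = -5.
                   | -1  3 |

Its absolute value is |J| = 5 (the area scaling factor).

Substituting x = -2u + v, y = -u + 3v into the integrand,

    24x + 24y → -72u + 96v,

so the integral becomes

    ∬_R (-72u + 96v) · |J| du dv = ∫_0^2 ∫_0^2 (-360u + 480v) dv du.

Inner (v): 960 - 720u.
Outer (u): 480.

Therefore ∬_D (24x + 24y) dx dy = 480.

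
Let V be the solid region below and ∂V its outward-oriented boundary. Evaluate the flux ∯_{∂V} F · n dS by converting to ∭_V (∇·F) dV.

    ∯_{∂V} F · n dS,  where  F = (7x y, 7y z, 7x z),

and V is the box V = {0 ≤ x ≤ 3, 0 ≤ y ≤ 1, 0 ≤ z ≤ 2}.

By the divergence theorem,

    ∯_{∂V} F · n dS = ∭_V (∇ · F) dV.

Compute the divergence:
    ∇ · F = ∂F_x/∂x + ∂F_y/∂y + ∂F_z/∂z = 7y + 7z + 7x = 7x + 7y + 7z.

V is a rectangular box, so dV = dx dy dz with 0 ≤ x ≤ 3, 0 ≤ y ≤ 1, 0 ≤ z ≤ 2.

Integrate (7x + 7y + 7z) over V as an iterated integral:

    ∭_V (∇·F) dV = ∫_0^{3} ∫_0^{1} ∫_0^{2} (7x + 7y + 7z) dz dy dx.

Inner (z from 0 to 2): 14x + 14y + 14.
Middle (y from 0 to 1): 14x + 21.
Outer (x from 0 to 3): 126.

Therefore ∯_{∂V} F · n dS = 126.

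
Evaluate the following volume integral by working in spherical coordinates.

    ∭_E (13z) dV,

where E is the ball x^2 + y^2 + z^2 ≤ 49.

In spherical coordinates, x = ρ sin(φ) cos(θ), y = ρ sin(φ) sin(θ), z = ρ cos(φ), and dV = ρ^2 sin(φ) dρ dφ dθ.

The integrand becomes 13ρ cos(φ), so

    ∭_E (13z) dV = ∫_{0}^{2π} ∫_{0}^{π} ∫_{0}^{7} (13ρ cos(φ)) · ρ^2 sin(φ) dρ dφ dθ.

Inner (ρ): 31213sin(2φ)/8.
Middle (φ): 0.
Outer (θ): 0.

Therefore the triple integral equals 0.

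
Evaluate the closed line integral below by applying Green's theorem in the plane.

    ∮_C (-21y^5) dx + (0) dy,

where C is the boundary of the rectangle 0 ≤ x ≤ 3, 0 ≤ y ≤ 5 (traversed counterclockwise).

Green's theorem converts the closed line integral into a double integral over the enclosed region D:

    ∮_C P dx + Q dy = ∬_D (∂Q/∂x - ∂P/∂y) dA.

Here P = -21y^5, Q = 0, so

    ∂Q/∂x = 0,    ∂P/∂y = -105y^4,
    ∂Q/∂x - ∂P/∂y = 105y^4.

D is the region 0 ≤ x ≤ 3, 0 ≤ y ≤ 5. Evaluating the double integral:

    ∬_D (105y^4) dA = ∫_0^{3} ∫_0^{5} (105y^4) dy dx.

Inner (y from 0 to 5): 65625.
Outer (x from 0 to 3): 196875.

Therefore ∮_C P dx + Q dy = 196875.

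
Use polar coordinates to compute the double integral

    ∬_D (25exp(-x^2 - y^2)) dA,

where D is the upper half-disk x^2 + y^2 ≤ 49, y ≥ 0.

The region D is 0 ≤ r ≤ 7, 0 ≤ θ ≤ π in polar coordinates, where x = r cos(θ), y = r sin(θ), and dA = r dr dθ.

Under the substitution, the integrand becomes 25exp(-r^2), so

    ∬_D (25exp(-x^2 - y^2)) dA = ∫_{0}^{π} ∫_{0}^{7} (25exp(-r^2)) · r dr dθ.

Inner integral (in r): ∫_{0}^{7} (25exp(-r^2)) · r dr = 25/2 - 25exp(-49)/2.

Outer integral (in θ): ∫_{0}^{π} (25/2 - 25exp(-49)/2) dθ = -25π (1 - exp(49))exp(-49)/2.

Therefore ∬_D (25exp(-x^2 - y^2)) dA = -25π (1 - exp(49))exp(-49)/2.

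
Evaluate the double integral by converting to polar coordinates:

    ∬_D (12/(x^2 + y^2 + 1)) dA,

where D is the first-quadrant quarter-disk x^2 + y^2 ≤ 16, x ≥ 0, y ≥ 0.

The region D is 0 ≤ r ≤ 4, 0 ≤ θ ≤ π/2 in polar coordinates, where x = r cos(θ), y = r sin(θ), and dA = r dr dθ.

Under the substitution, the integrand becomes 12/(r^2 + 1), so

    ∬_D (12/(x^2 + y^2 + 1)) dA = ∫_{0}^{π/2} ∫_{0}^{4} (12/(r^2 + 1)) · r dr dθ.

Inner integral (in r): ∫_{0}^{4} (12/(r^2 + 1)) · r dr = log(24137569).

Outer integral (in θ): ∫_{0}^{π/2} (log(24137569)) dθ = 3π log(17).

Therefore ∬_D (12/(x^2 + y^2 + 1)) dA = 3π log(17).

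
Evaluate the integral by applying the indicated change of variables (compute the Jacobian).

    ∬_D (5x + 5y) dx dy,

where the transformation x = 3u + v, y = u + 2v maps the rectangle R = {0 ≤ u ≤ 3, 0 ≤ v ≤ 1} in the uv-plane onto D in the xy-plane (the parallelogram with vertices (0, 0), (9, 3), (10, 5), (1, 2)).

Compute the Jacobian determinant of (x, y) with respect to (u, v):

    ∂(x,y)/∂(u,v) = | 3  1 | = (3)(2) - (1)(1) = 5.
                   | 1  2 |

Its absolute value is |J| = 5 (the area scaling factor).

Substituting x = 3u + v, y = u + 2v into the integrand,

    5x + 5y → 20u + 15v,

so the integral becomes

    ∬_R (20u + 15v) · |J| du dv = ∫_0^3 ∫_0^1 (100u + 75v) dv du.

Inner (v): 100u + 75/2.
Outer (u): 1125/2.

Therefore ∬_D (5x + 5y) dx dy = 1125/2.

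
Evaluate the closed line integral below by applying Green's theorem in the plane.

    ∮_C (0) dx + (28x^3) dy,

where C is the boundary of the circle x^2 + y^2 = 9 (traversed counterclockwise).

Green's theorem converts the closed line integral into a double integral over the enclosed region D:

    ∮_C P dx + Q dy = ∬_D (∂Q/∂x - ∂P/∂y) dA.

Here P = 0, Q = 28x^3, so

    ∂Q/∂x = 84x^2,    ∂P/∂y = 0,
    ∂Q/∂x - ∂P/∂y = 84x^2.

D is the region x^2 + y^2 ≤ 9. Evaluating the double integral:

In polar coordinates (x = r cos θ, y = r sin θ, dA = r dr dθ) the integrand becomes 84r^2cos(θ)^2, so

    ∬_D (84x^2) dA = ∫_0^{2π} ∫_0^{3} (84r^2cos(θ)^2) · r dr dθ.

Inner (r from 0 to 3): 1701cos(θ)^2.
Outer (θ from 0 to 2π): 1701π.

Therefore ∮_C P dx + Q dy = 1701π.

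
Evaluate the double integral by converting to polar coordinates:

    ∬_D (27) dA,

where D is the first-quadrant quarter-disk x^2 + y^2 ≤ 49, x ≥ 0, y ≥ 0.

The region D is 0 ≤ r ≤ 7, 0 ≤ θ ≤ π/2 in polar coordinates, where x = r cos(θ), y = r sin(θ), and dA = r dr dθ.

Under the substitution, the integrand becomes 27, so

    ∬_D (27) dA = ∫_{0}^{π/2} ∫_{0}^{7} (27) · r dr dθ.

Inner integral (in r): ∫_{0}^{7} (27) · r dr = 1323/2.

Outer integral (in θ): ∫_{0}^{π/2} (1323/2) dθ = 1323π/4.

Therefore ∬_D (27) dA = 1323π/4.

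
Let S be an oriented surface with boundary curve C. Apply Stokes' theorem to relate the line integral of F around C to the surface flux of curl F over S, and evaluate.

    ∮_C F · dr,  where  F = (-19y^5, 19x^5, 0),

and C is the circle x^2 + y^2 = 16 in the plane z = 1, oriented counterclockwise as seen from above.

Let S be the flat disk x^2 + y^2 ≤ 16 in the plane z = 1, with upward unit normal n̂ = ẑ. By Stokes' theorem,

    ∮_C F · dr = ∬_S (∇ × F) · n̂ dS = ∬_D (curl F)_z dA,

where D is the disk x^2 + y^2 ≤ 16.

Compute the curl of F = (-19y^5, 19x^5, 0):
    (∇ × F)_x = ∂F_z/∂y - ∂F_y/∂z = 0,
    (∇ × F)_y = ∂F_x/∂z - ∂F_z/∂x = 0,
    (∇ × F)_z = ∂F_y/∂x - ∂F_x/∂y = 95x^4 + 95y^4.

On z = 1, (curl F)_z = 95x^4 + 95y^4.

Convert to polar (x = r cos θ, y = r sin θ, dA = r dr dθ); the integrand becomes 95r^4(sin(θ)^4 + cos(θ)^4), so

    ∬_D (curl F)_z dA = ∫_0^{2π} ∫_0^{4} (95r^4(sin(θ)^4 + cos(θ)^4)) · r dr dθ.

Inner (r from 0 to 4): 194560sin(θ)^4/3 + 194560cos(θ)^4/3.
Outer (θ from 0 to 2π): 97280π.

Therefore ∮_C F · dr = 97280π.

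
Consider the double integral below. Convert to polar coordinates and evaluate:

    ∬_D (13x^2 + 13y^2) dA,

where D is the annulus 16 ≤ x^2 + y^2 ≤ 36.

The region D is 4 ≤ r ≤ 6, 0 ≤ θ ≤ 2π in polar coordinates, where x = r cos(θ), y = r sin(θ), and dA = r dr dθ.

Under the substitution, the integrand becomes 13r^2, so

    ∬_D (13x^2 + 13y^2) dA = ∫_{0}^{2π} ∫_{4}^{6} (13r^2) · r dr dθ.

Inner integral (in r): ∫_{4}^{6} (13r^2) · r dr = 3380.

Outer integral (in θ): ∫_{0}^{2π} (3380) dθ = 6760π.

Therefore ∬_D (13x^2 + 13y^2) dA = 6760π.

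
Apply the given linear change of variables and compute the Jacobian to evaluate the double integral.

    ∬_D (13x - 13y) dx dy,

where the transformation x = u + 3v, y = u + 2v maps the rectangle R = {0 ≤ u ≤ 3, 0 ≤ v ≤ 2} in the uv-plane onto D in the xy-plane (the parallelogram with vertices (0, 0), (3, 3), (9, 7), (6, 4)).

Compute the Jacobian determinant of (x, y) with respect to (u, v):

    ∂(x,y)/∂(u,v) = | 1  3 | = (1)(2) - (3)(1) = -1.
                   | 1  2 |

Its absolute value is |J| = 1 (the area scaling factor).

Substituting x = u + 3v, y = u + 2v into the integrand,

    13x - 13y → 13v,

so the integral becomes

    ∬_R (13v) · |J| du dv = ∫_0^3 ∫_0^2 (13v) dv du.

Inner (v): 26.
Outer (u): 78.

Therefore ∬_D (13x - 13y) dx dy = 78.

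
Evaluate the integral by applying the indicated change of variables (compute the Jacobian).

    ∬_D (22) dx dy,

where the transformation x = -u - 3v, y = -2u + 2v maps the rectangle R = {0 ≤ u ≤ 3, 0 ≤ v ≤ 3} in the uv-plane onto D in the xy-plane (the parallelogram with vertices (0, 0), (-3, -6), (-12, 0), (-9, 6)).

Compute the Jacobian determinant of (x, y) with respect to (u, v):

    ∂(x,y)/∂(u,v) = | -1  -3 | = (-1)(2) - (-3)(-2) = -8.
                   | -2  2 |

Its absolute value is |J| = 8 (the area scaling factor).

Substituting x = -u - 3v, y = -2u + 2v into the integrand,

    22 → 22,

so the integral becomes

    ∬_R (22) · |J| du dv = ∫_0^3 ∫_0^3 (176) dv du.

Inner (v): 528.
Outer (u): 1584.

Therefore ∬_D (22) dx dy = 1584.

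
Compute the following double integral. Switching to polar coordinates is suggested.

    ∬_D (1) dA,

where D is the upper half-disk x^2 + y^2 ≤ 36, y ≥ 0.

The region D is 0 ≤ r ≤ 6, 0 ≤ θ ≤ π in polar coordinates, where x = r cos(θ), y = r sin(θ), and dA = r dr dθ.

Under the substitution, the integrand becomes 1, so

    ∬_D (1) dA = ∫_{0}^{π} ∫_{0}^{6} (1) · r dr dθ.

Inner integral (in r): ∫_{0}^{6} (1) · r dr = 18.

Outer integral (in θ): ∫_{0}^{π} (18) dθ = 18π.

Therefore ∬_D (1) dA = 18π.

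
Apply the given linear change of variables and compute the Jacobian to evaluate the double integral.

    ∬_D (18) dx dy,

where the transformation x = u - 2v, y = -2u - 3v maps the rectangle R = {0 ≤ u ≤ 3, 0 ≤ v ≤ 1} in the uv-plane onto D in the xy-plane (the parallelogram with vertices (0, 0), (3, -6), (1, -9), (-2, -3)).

Compute the Jacobian determinant of (x, y) with respect to (u, v):

    ∂(x,y)/∂(u,v) = | 1  -2 | = (1)(-3) - (-2)(-2) = -7.
                   | -2  -3 |

Its absolute value is |J| = 7 (the area scaling factor).

Substituting x = u - 2v, y = -2u - 3v into the integrand,

    18 → 18,

so the integral becomes

    ∬_R (18) · |J| du dv = ∫_0^3 ∫_0^1 (126) dv du.

Inner (v): 126.
Outer (u): 378.

Therefore ∬_D (18) dx dy = 378.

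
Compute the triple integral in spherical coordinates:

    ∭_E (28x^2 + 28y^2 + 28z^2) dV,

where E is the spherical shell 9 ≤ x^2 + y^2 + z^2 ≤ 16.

In spherical coordinates, x = ρ sin(φ) cos(θ), y = ρ sin(φ) sin(θ), z = ρ cos(φ), and dV = ρ^2 sin(φ) dρ dφ dθ.

The integrand becomes 28ρ^2, so

    ∭_E (28x^2 + 28y^2 + 28z^2) dV = ∫_{0}^{2π} ∫_{0}^{π} ∫_{3}^{4} (28ρ^2) · ρ^2 sin(φ) dρ dφ dθ.

Inner (ρ): 21868sin(φ)/5.
Middle (φ): 43736/5.
Outer (θ): 87472π/5.

Therefore the triple integral equals 87472π/5.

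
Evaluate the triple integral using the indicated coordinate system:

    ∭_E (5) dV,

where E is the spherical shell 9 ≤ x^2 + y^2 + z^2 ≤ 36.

In spherical coordinates, x = ρ sin(φ) cos(θ), y = ρ sin(φ) sin(θ), z = ρ cos(φ), and dV = ρ^2 sin(φ) dρ dφ dθ.

The integrand becomes 5, so

    ∭_E (5) dV = ∫_{0}^{2π} ∫_{0}^{π} ∫_{3}^{6} (5) · ρ^2 sin(φ) dρ dφ dθ.

Inner (ρ): 315sin(φ).
Middle (φ): 630.
Outer (θ): 1260π.

Therefore the triple integral equals 1260π.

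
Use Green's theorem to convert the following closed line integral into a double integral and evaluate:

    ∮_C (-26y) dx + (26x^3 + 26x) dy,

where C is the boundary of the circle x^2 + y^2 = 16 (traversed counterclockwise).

Green's theorem converts the closed line integral into a double integral over the enclosed region D:

    ∮_C P dx + Q dy = ∬_D (∂Q/∂x - ∂P/∂y) dA.

Here P = -26y, Q = 26x^3 + 26x, so

    ∂Q/∂x = 78x^2 + 26,    ∂P/∂y = -26,
    ∂Q/∂x - ∂P/∂y = 78x^2 + 52.

D is the region x^2 + y^2 ≤ 16. Evaluating the double integral:

In polar coordinates (x = r cos θ, y = r sin θ, dA = r dr dθ) the integrand becomes 78r^2cos(θ)^2 + 52, so

    ∬_D (78x^2 + 52) dA = ∫_0^{2π} ∫_0^{4} (78r^2cos(θ)^2 + 52) · r dr dθ.

Inner (r from 0 to 4): 4992cos(θ)^2 + 416.
Outer (θ from 0 to 2π): 5824π.

Therefore ∮_C P dx + Q dy = 5824π.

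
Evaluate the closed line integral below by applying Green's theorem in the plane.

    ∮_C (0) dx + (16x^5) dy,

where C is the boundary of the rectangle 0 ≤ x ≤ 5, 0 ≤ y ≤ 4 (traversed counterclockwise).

Green's theorem converts the closed line integral into a double integral over the enclosed region D:

    ∮_C P dx + Q dy = ∬_D (∂Q/∂x - ∂P/∂y) dA.

Here P = 0, Q = 16x^5, so

    ∂Q/∂x = 80x^4,    ∂P/∂y = 0,
    ∂Q/∂x - ∂P/∂y = 80x^4.

D is the region 0 ≤ x ≤ 5, 0 ≤ y ≤ 4. Evaluating the double integral:

    ∬_D (80x^4) dA = ∫_0^{5} ∫_0^{4} (80x^4) dy dx.

Inner (y from 0 to 4): 320x^4.
Outer (x from 0 to 5): 200000.

Therefore ∮_C P dx + Q dy = 200000.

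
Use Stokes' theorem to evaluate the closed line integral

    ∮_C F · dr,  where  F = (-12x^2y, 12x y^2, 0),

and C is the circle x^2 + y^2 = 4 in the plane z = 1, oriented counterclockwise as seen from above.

Let S be the flat disk x^2 + y^2 ≤ 4 in the plane z = 1, with upward unit normal n̂ = ẑ. By Stokes' theorem,

    ∮_C F · dr = ∬_S (∇ × F) · n̂ dS = ∬_D (curl F)_z dA,

where D is the disk x^2 + y^2 ≤ 4.

Compute the curl of F = (-12x^2y, 12x y^2, 0):
    (∇ × F)_x = ∂F_z/∂y - ∂F_y/∂z = 0,
    (∇ × F)_y = ∂F_x/∂z - ∂F_z/∂x = 0,
    (∇ × F)_z = ∂F_y/∂x - ∂F_x/∂y = 12x^2 + 12y^2.

On z = 1, (curl F)_z = 12x^2 + 12y^2.

Convert to polar (x = r cos θ, y = r sin θ, dA = r dr dθ); the integrand becomes 12r^2, so

    ∬_D (curl F)_z dA = ∫_0^{2π} ∫_0^{2} (12r^2) · r dr dθ.

Inner (r from 0 to 2): 48.
Outer (θ from 0 to 2π): 96π.

Therefore ∮_C F · dr = 96π.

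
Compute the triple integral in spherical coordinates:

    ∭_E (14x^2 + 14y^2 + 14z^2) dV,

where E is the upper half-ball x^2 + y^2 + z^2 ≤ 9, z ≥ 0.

In spherical coordinates, x = ρ sin(φ) cos(θ), y = ρ sin(φ) sin(θ), z = ρ cos(φ), and dV = ρ^2 sin(φ) dρ dφ dθ.

The integrand becomes 14ρ^2, so

    ∭_E (14x^2 + 14y^2 + 14z^2) dV = ∫_{0}^{2π} ∫_{0}^{π/2} ∫_{0}^{3} (14ρ^2) · ρ^2 sin(φ) dρ dφ dθ.

Inner (ρ): 3402sin(φ)/5.
Middle (φ): 3402/5.
Outer (θ): 6804π/5.

Therefore the triple integral equals 6804π/5.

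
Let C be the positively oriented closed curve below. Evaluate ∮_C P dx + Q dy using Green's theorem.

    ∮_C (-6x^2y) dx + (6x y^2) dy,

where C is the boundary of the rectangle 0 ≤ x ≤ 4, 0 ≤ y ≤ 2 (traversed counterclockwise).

Green's theorem converts the closed line integral into a double integral over the enclosed region D:

    ∮_C P dx + Q dy = ∬_D (∂Q/∂x - ∂P/∂y) dA.

Here P = -6x^2y, Q = 6x y^2, so

    ∂Q/∂x = 6y^2,    ∂P/∂y = -6x^2,
    ∂Q/∂x - ∂P/∂y = 6x^2 + 6y^2.

D is the region 0 ≤ x ≤ 4, 0 ≤ y ≤ 2. Evaluating the double integral:

    ∬_D (6x^2 + 6y^2) dA = ∫_0^{4} ∫_0^{2} (6x^2 + 6y^2) dy dx.

Inner (y from 0 to 2): 12x^2 + 16.
Outer (x from 0 to 4): 320.

Therefore ∮_C P dx + Q dy = 320.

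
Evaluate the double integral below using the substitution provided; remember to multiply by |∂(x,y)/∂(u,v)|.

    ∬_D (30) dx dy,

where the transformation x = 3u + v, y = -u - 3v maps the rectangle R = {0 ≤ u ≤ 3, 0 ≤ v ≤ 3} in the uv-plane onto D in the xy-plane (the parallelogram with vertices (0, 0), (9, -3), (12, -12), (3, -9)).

Compute the Jacobian determinant of (x, y) with respect to (u, v):

    ∂(x,y)/∂(u,v) = | 3  1 | = (3)(-3) - (1)(-1) = -8.
                   | -1  -3 |

Its absolute value is |J| = 8 (the area scaling factor).

Substituting x = 3u + v, y = -u - 3v into the integrand,

    30 → 30,

so the integral becomes

    ∬_R (30) · |J| du dv = ∫_0^3 ∫_0^3 (240) dv du.

Inner (v): 720.
Outer (u): 2160.

Therefore ∬_D (30) dx dy = 2160.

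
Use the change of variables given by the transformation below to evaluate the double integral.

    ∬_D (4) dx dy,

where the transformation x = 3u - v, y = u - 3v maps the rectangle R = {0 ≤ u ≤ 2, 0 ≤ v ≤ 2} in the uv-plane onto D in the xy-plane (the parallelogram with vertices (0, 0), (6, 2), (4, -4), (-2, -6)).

Compute the Jacobian determinant of (x, y) with respect to (u, v):

    ∂(x,y)/∂(u,v) = | 3  -1 | = (3)(-3) - (-1)(1) = -8.
                   | 1  -3 |

Its absolute value is |J| = 8 (the area scaling factor).

Substituting x = 3u - v, y = u - 3v into the integrand,

    4 → 4,

so the integral becomes

    ∬_R (4) · |J| du dv = ∫_0^2 ∫_0^2 (32) dv du.

Inner (v): 64.
Outer (u): 128.

Therefore ∬_D (4) dx dy = 128.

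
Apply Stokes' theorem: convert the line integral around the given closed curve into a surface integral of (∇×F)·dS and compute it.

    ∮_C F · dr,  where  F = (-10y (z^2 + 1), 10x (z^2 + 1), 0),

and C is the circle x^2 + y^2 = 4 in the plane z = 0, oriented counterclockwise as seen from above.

Let S be the flat disk x^2 + y^2 ≤ 4 in the plane z = 0, with upward unit normal n̂ = ẑ. By Stokes' theorem,

    ∮_C F · dr = ∬_S (∇ × F) · n̂ dS = ∬_D (curl F)_z dA,

where D is the disk x^2 + y^2 ≤ 4.

Compute the curl of F = (-10y (z^2 + 1), 10x (z^2 + 1), 0):
    (∇ × F)_x = ∂F_z/∂y - ∂F_y/∂z = -20x z,
    (∇ × F)_y = ∂F_x/∂z - ∂F_z/∂x = -20y z,
    (∇ × F)_z = ∂F_y/∂x - ∂F_x/∂y = 20z^2 + 20.

On z = 0, (curl F)_z = 20.

Convert to polar (x = r cos θ, y = r sin θ, dA = r dr dθ); the integrand becomes 20, so

    ∬_D (curl F)_z dA = ∫_0^{2π} ∫_0^{2} (20) · r dr dθ.

Inner (r from 0 to 2): 40.
Outer (θ from 0 to 2π): 80π.

Therefore ∮_C F · dr = 80π.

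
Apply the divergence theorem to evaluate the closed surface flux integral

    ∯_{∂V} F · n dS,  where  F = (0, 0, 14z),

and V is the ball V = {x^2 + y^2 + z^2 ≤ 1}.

By the divergence theorem,

    ∯_{∂V} F · n dS = ∭_V (∇ · F) dV.

Compute the divergence:
    ∇ · F = ∂F_x/∂x + ∂F_y/∂y + ∂F_z/∂z = 0 + 0 + 14 = 14.

In spherical coordinates, x = ρ sin(φ) cos(θ), y = ρ sin(φ) sin(θ), z = ρ cos(φ), dV = ρ^2 sin(φ) dρ dφ dθ, with 0 ≤ ρ ≤ 1, 0 ≤ φ ≤ π, 0 ≤ θ ≤ 2π.

The integrand, after substitution and multiplying by the volume element, becomes (14) · ρ^2 sin(φ), so

    ∭_V (∇·F) dV = ∫_0^{2π} ∫_0^{π} ∫_0^{1} (14) · ρ^2 sin(φ) dρ dφ dθ.

Inner (ρ from 0 to 1): 14sin(φ)/3.
Middle (φ from 0 to π): 28/3.
Outer (θ from 0 to 2π): 56π/3.

Therefore ∯_{∂V} F · n dS = 56π/3.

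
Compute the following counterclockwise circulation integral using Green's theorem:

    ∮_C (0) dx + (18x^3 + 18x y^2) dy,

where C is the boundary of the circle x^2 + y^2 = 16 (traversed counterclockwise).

Green's theorem converts the closed line integral into a double integral over the enclosed region D:

    ∮_C P dx + Q dy = ∬_D (∂Q/∂x - ∂P/∂y) dA.

Here P = 0, Q = 18x^3 + 18x y^2, so

    ∂Q/∂x = 54x^2 + 18y^2,    ∂P/∂y = 0,
    ∂Q/∂x - ∂P/∂y = 54x^2 + 18y^2.

D is the region x^2 + y^2 ≤ 16. Evaluating the double integral:

In polar coordinates (x = r cos θ, y = r sin θ, dA = r dr dθ) the integrand becomes 18r^2(cos(2θ) + 2), so

    ∬_D (54x^2 + 18y^2) dA = ∫_0^{2π} ∫_0^{4} (18r^2(cos(2θ) + 2)) · r dr dθ.

Inner (r from 0 to 4): 1152cos(2θ) + 2304.
Outer (θ from 0 to 2π): 4608π.

Therefore ∮_C P dx + Q dy = 4608π.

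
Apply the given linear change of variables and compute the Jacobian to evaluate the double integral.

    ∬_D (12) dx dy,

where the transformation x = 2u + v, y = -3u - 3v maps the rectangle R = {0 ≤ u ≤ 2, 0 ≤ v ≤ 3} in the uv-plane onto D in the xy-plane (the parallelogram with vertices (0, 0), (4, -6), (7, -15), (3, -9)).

Compute the Jacobian determinant of (x, y) with respect to (u, v):

    ∂(x,y)/∂(u,v) = | 2  1 | = (2)(-3) - (1)(-3) = -3.
                   | -3  -3 |

Its absolute value is |J| = 3 (the area scaling factor).

Substituting x = 2u + v, y = -3u - 3v into the integrand,

    12 → 12,

so the integral becomes

    ∬_R (12) · |J| du dv = ∫_0^2 ∫_0^3 (36) dv du.

Inner (v): 108.
Outer (u): 216.

Therefore ∬_D (12) dx dy = 216.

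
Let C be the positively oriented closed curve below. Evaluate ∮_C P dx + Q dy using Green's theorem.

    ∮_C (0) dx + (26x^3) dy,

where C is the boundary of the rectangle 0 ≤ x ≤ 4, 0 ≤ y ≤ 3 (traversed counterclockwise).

Green's theorem converts the closed line integral into a double integral over the enclosed region D:

    ∮_C P dx + Q dy = ∬_D (∂Q/∂x - ∂P/∂y) dA.

Here P = 0, Q = 26x^3, so

    ∂Q/∂x = 78x^2,    ∂P/∂y = 0,
    ∂Q/∂x - ∂P/∂y = 78x^2.

D is the region 0 ≤ x ≤ 4, 0 ≤ y ≤ 3. Evaluating the double integral:

    ∬_D (78x^2) dA = ∫_0^{4} ∫_0^{3} (78x^2) dy dx.

Inner (y from 0 to 3): 234x^2.
Outer (x from 0 to 4): 4992.

Therefore ∮_C P dx + Q dy = 4992.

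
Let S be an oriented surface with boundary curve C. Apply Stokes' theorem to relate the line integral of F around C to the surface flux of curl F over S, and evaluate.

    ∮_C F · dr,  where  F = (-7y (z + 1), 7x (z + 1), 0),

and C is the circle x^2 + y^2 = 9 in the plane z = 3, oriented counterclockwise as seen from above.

Let S be the flat disk x^2 + y^2 ≤ 9 in the plane z = 3, with upward unit normal n̂ = ẑ. By Stokes' theorem,

    ∮_C F · dr = ∬_S (∇ × F) · n̂ dS = ∬_D (curl F)_z dA,

where D is the disk x^2 + y^2 ≤ 9.

Compute the curl of F = (-7y (z + 1), 7x (z + 1), 0):
    (∇ × F)_x = ∂F_z/∂y - ∂F_y/∂z = -7x,
    (∇ × F)_y = ∂F_x/∂z - ∂F_z/∂x = -7y,
    (∇ × F)_z = ∂F_y/∂x - ∂F_x/∂y = 14z + 14.

On z = 3, (curl F)_z = 56.

Convert to polar (x = r cos θ, y = r sin θ, dA = r dr dθ); the integrand becomes 56, so

    ∬_D (curl F)_z dA = ∫_0^{2π} ∫_0^{3} (56) · r dr dθ.

Inner (r from 0 to 3): 252.
Outer (θ from 0 to 2π): 504π.

Therefore ∮_C F · dr = 504π.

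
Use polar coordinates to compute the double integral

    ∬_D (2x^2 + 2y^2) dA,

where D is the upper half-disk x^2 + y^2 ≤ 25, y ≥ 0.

The region D is 0 ≤ r ≤ 5, 0 ≤ θ ≤ π in polar coordinates, where x = r cos(θ), y = r sin(θ), and dA = r dr dθ.

Under the substitution, the integrand becomes 2r^2, so

    ∬_D (2x^2 + 2y^2) dA = ∫_{0}^{π} ∫_{0}^{5} (2r^2) · r dr dθ.

Inner integral (in r): ∫_{0}^{5} (2r^2) · r dr = 625/2.

Outer integral (in θ): ∫_{0}^{π} (625/2) dθ = 625π/2.

Therefore ∬_D (2x^2 + 2y^2) dA = 625π/2.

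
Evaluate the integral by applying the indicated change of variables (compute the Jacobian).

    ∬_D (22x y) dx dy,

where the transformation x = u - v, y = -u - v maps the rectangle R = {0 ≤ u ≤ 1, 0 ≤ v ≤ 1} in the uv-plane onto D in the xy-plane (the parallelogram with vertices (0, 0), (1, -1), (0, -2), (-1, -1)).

Compute the Jacobian determinant of (x, y) with respect to (u, v):

    ∂(x,y)/∂(u,v) = | 1  -1 | = (1)(-1) - (-1)(-1) = -2.
                   | -1  -1 |

Its absolute value is |J| = 2 (the area scaling factor).

Substituting x = u - v, y = -u - v into the integrand,

    22x y → -22u^2 + 22v^2,

so the integral becomes

    ∬_R (-22u^2 + 22v^2) · |J| du dv = ∫_0^1 ∫_0^1 (-44u^2 + 44v^2) dv du.

Inner (v): 44/3 - 44u^2.
Outer (u): 0.

Therefore ∬_D (22x y) dx dy = 0.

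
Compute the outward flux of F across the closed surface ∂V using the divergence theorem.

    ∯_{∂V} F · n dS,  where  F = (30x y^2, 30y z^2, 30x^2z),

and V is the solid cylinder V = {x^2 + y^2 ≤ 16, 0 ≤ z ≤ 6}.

By the divergence theorem,

    ∯_{∂V} F · n dS = ∭_V (∇ · F) dV.

Compute the divergence:
    ∇ · F = ∂F_x/∂x + ∂F_y/∂y + ∂F_z/∂z = 30y^2 + 30z^2 + 30x^2 = 30x^2 + 30y^2 + 30z^2.

In cylindrical coordinates, x = r cos(θ), y = r sin(θ), z = z, dV = r dr dθ dz, with 0 ≤ r ≤ 4, 0 ≤ θ ≤ 2π, 0 ≤ z ≤ 6.

The integrand, after substitution and multiplying by the volume element, becomes (30r^2 + 30z^2) · r, so

    ∭_V (∇·F) dV = ∫_0^{2π} ∫_0^{4} ∫_0^{6} (30r^2 + 30z^2) · r dz dr dθ.

Inner (z from 0 to 6): 180r (r^2 + 12).
Middle (r from 0 to 4): 28800.
Outer (θ from 0 to 2π): 57600π.

Therefore ∯_{∂V} F · n dS = 57600π.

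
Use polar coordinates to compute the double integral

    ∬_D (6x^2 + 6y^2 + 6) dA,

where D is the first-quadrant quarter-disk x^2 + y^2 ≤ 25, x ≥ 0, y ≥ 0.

The region D is 0 ≤ r ≤ 5, 0 ≤ θ ≤ π/2 in polar coordinates, where x = r cos(θ), y = r sin(θ), and dA = r dr dθ.

Under the substitution, the integrand becomes 6r^2 + 6, so

    ∬_D (6x^2 + 6y^2 + 6) dA = ∫_{0}^{π/2} ∫_{0}^{5} (6r^2 + 6) · r dr dθ.

Inner integral (in r): ∫_{0}^{5} (6r^2 + 6) · r dr = 2025/2.

Outer integral (in θ): ∫_{0}^{π/2} (2025/2) dθ = 2025π/4.

Therefore ∬_D (6x^2 + 6y^2 + 6) dA = 2025π/4.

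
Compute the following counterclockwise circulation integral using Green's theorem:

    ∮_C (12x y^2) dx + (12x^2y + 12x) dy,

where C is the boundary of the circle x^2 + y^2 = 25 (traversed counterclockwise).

Green's theorem converts the closed line integral into a double integral over the enclosed region D:

    ∮_C P dx + Q dy = ∬_D (∂Q/∂x - ∂P/∂y) dA.

Here P = 12x y^2, Q = 12x^2y + 12x, so

    ∂Q/∂x = 24x y + 12,    ∂P/∂y = 24x y,
    ∂Q/∂x - ∂P/∂y = 12.

D is the region x^2 + y^2 ≤ 25. Evaluating the double integral:

In polar coordinates (x = r cos θ, y = r sin θ, dA = r dr dθ) the integrand becomes 12, so

    ∬_D (12) dA = ∫_0^{2π} ∫_0^{5} (12) · r dr dθ.

Inner (r from 0 to 5): 150.
Outer (θ from 0 to 2π): 300π.

Therefore ∮_C P dx + Q dy = 300π.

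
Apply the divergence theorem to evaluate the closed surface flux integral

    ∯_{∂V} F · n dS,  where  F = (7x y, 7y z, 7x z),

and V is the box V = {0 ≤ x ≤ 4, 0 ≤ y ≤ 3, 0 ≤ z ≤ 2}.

By the divergence theorem,

    ∯_{∂V} F · n dS = ∭_V (∇ · F) dV.

Compute the divergence:
    ∇ · F = ∂F_x/∂x + ∂F_y/∂y + ∂F_z/∂z = 7y + 7z + 7x = 7x + 7y + 7z.

V is a rectangular box, so dV = dx dy dz with 0 ≤ x ≤ 4, 0 ≤ y ≤ 3, 0 ≤ z ≤ 2.

Integrate (7x + 7y + 7z) over V as an iterated integral:

    ∭_V (∇·F) dV = ∫_0^{4} ∫_0^{3} ∫_0^{2} (7x + 7y + 7z) dz dy dx.

Inner (z from 0 to 2): 14x + 14y + 14.
Middle (y from 0 to 3): 42x + 105.
Outer (x from 0 to 4): 756.

Therefore ∯_{∂V} F · n dS = 756.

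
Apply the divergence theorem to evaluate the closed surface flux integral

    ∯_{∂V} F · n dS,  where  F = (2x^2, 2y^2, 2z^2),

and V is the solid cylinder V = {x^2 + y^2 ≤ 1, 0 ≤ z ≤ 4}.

By the divergence theorem,

    ∯_{∂V} F · n dS = ∭_V (∇ · F) dV.

Compute the divergence:
    ∇ · F = ∂F_x/∂x + ∂F_y/∂y + ∂F_z/∂z = 4x + 4y + 4z.

In cylindrical coordinates, x = r cos(θ), y = r sin(θ), z = z, dV = r dr dθ dz, with 0 ≤ r ≤ 1, 0 ≤ θ ≤ 2π, 0 ≤ z ≤ 4.

The integrand, after substitution and multiplying by the volume element, becomes (4sqrt(2)r sin(θ + π/4) + 4z) · r, so

    ∭_V (∇·F) dV = ∫_0^{2π} ∫_0^{1} ∫_0^{4} (4sqrt(2)r sin(θ + π/4) + 4z) · r dz dr dθ.

Inner (z from 0 to 4): 16r (sqrt(2)r sin(θ + π/4) + 2).
Middle (r from 0 to 1): 16sqrt(2)sin(θ + π/4)/3 + 16.
Outer (θ from 0 to 2π): 32π.

Therefore ∯_{∂V} F · n dS = 32π.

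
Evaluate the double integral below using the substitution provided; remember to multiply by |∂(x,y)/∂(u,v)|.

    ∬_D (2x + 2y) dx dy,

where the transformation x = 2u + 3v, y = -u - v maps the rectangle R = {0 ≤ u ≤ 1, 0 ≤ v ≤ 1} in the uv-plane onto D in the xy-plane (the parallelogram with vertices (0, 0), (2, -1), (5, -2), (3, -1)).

Compute the Jacobian determinant of (x, y) with respect to (u, v):

    ∂(x,y)/∂(u,v) = | 2  3 | = (2)(-1) - (3)(-1) = 1.
                   | -1  -1 |

Its absolute value is |J| = 1 (the area scaling factor).

Substituting x = 2u + 3v, y = -u - v into the integrand,

    2x + 2y → 2u + 4v,

so the integral becomes

    ∬_R (2u + 4v) · |J| du dv = ∫_0^1 ∫_0^1 (2u + 4v) dv du.

Inner (v): 2u + 2.
Outer (u): 3.

Therefore ∬_D (2x + 2y) dx dy = 3.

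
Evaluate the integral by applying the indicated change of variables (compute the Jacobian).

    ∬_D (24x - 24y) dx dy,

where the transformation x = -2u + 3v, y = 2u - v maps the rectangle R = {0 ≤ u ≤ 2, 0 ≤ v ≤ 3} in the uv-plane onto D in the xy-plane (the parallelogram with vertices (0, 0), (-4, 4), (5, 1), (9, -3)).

Compute the Jacobian determinant of (x, y) with respect to (u, v):

    ∂(x,y)/∂(u,v) = | -2  3 | = (-2)(-1) - (3)(2) = -4.
                   | 2  -1 |

Its absolute value is |J| = 4 (the area scaling factor).

Substituting x = -2u + 3v, y = 2u - v into the integrand,

    24x - 24y → -96u + 96v,

so the integral becomes

    ∬_R (-96u + 96v) · |J| du dv = ∫_0^2 ∫_0^3 (-384u + 384v) dv du.

Inner (v): 1728 - 1152u.
Outer (u): 1152.

Therefore ∬_D (24x - 24y) dx dy = 1152.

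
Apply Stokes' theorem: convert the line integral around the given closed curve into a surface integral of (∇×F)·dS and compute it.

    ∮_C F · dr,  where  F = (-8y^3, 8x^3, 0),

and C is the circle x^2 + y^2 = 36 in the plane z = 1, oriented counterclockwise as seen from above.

Let S be the flat disk x^2 + y^2 ≤ 36 in the plane z = 1, with upward unit normal n̂ = ẑ. By Stokes' theorem,

    ∮_C F · dr = ∬_S (∇ × F) · n̂ dS = ∬_D (curl F)_z dA,

where D is the disk x^2 + y^2 ≤ 36.

Compute the curl of F = (-8y^3, 8x^3, 0):
    (∇ × F)_x = ∂F_z/∂y - ∂F_y/∂z = 0,
    (∇ × F)_y = ∂F_x/∂z - ∂F_z/∂x = 0,
    (∇ × F)_z = ∂F_y/∂x - ∂F_x/∂y = 24x^2 + 24y^2.

On z = 1, (curl F)_z = 24x^2 + 24y^2.

Convert to polar (x = r cos θ, y = r sin θ, dA = r dr dθ); the integrand becomes 24r^2, so

    ∬_D (curl F)_z dA = ∫_0^{2π} ∫_0^{6} (24r^2) · r dr dθ.

Inner (r from 0 to 6): 7776.
Outer (θ from 0 to 2π): 15552π.

Therefore ∮_C F · dr = 15552π.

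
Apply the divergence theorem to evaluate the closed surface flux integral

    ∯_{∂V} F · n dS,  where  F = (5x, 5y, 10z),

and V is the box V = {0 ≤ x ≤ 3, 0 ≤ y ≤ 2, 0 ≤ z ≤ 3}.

By the divergence theorem,

    ∯_{∂V} F · n dS = ∭_V (∇ · F) dV.

Compute the divergence:
    ∇ · F = ∂F_x/∂x + ∂F_y/∂y + ∂F_z/∂z = 5 + 5 + 10 = 20.

V is a rectangular box, so dV = dx dy dz with 0 ≤ x ≤ 3, 0 ≤ y ≤ 2, 0 ≤ z ≤ 3.

Integrate (20) over V as an iterated integral:

    ∭_V (∇·F) dV = ∫_0^{3} ∫_0^{2} ∫_0^{3} (20) dz dy dx.

Inner (z from 0 to 3): 60.
Middle (y from 0 to 2): 120.
Outer (x from 0 to 3): 360.

Therefore ∯_{∂V} F · n dS = 360.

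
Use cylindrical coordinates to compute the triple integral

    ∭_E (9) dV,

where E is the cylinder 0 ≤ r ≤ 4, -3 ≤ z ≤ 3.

In cylindrical coordinates, x = r cos(θ), y = r sin(θ), z = z, and dV = r dr dθ dz.

The integrand becomes 9, so

    ∭_E (9) dV = ∫_{0}^{2π} ∫_{0}^{4} ∫_{-3}^{3} (9) · r dz dr dθ.

Inner (z): 54r.
Middle (r from 0 to 4): 432.
Outer (θ): 864π.

Therefore the triple integral equals 864π.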